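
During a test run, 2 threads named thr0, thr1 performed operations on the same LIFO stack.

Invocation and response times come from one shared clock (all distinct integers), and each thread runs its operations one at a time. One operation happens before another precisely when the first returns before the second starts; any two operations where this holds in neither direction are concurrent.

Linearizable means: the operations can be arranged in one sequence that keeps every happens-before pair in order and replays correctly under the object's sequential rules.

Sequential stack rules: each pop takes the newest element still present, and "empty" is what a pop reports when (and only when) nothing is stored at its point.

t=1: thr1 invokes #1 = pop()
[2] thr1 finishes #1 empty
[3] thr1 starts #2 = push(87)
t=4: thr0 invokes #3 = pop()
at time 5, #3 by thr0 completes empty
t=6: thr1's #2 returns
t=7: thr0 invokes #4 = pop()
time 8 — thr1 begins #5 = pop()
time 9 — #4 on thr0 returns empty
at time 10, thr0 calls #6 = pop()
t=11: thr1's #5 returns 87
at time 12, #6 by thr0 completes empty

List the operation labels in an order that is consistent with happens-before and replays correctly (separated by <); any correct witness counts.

#1 < #3 < #2 < #5 < #4 < #6

step 1: #1 pop() → empty — stack <>
step 2: #3 pop() → empty — stack <>
step 3: #2 push(87) — stack <87>
step 4: #5 pop() → 87 — stack <>
step 5: #4 pop() → empty — stack <>
step 6: #6 pop() → empty — stack <>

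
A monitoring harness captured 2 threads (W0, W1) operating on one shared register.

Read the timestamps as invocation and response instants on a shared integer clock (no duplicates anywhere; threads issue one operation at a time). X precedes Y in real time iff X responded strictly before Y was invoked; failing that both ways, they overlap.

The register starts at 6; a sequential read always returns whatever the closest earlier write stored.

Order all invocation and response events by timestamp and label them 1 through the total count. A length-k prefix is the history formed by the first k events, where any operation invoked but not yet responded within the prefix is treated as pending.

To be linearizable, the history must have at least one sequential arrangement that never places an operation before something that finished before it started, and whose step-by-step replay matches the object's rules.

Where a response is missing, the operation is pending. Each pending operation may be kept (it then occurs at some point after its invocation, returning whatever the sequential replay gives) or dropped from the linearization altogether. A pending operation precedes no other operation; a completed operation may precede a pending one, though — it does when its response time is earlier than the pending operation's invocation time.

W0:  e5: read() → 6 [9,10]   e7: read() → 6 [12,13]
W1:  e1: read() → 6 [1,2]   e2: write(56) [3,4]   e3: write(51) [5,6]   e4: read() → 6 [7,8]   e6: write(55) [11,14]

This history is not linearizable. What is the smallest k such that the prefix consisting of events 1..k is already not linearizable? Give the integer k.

events 1..7 are linearizable; a witness order is e1, e2, e3:
after step 1 (e1 read() → 6): value 6
after step 2 (e2 write(56)): value 56
after step 3 (e3 write(51)): value 51
once event 8 joins (e4's response, time 8), exhaustive search finds no witness
take e1, e2, e3, e4: step 4 already fails, because e4 read() → 6 cannot occur there

8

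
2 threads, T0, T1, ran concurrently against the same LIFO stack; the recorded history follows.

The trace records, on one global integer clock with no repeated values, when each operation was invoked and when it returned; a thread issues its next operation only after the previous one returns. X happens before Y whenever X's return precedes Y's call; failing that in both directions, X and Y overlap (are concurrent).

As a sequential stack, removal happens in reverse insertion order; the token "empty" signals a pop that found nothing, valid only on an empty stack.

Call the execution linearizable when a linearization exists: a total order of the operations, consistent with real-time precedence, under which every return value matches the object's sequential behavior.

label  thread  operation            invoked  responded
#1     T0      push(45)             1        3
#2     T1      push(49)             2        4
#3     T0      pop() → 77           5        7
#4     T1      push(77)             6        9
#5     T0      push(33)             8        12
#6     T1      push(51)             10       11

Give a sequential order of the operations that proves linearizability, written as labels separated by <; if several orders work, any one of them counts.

step 1: #1 push(45) — stack <45>
step 2: #2 push(49) — stack <45,49>
step 3: #4 push(77) — stack <45,49,77>
step 4: #3 pop() → 77 — stack <45,49>
step 5: #5 push(33) — stack <45,49,33>
step 6: #6 push(51) — stack <45,49,33,51>

#1 < #2 < #4 < #3 < #5 < #6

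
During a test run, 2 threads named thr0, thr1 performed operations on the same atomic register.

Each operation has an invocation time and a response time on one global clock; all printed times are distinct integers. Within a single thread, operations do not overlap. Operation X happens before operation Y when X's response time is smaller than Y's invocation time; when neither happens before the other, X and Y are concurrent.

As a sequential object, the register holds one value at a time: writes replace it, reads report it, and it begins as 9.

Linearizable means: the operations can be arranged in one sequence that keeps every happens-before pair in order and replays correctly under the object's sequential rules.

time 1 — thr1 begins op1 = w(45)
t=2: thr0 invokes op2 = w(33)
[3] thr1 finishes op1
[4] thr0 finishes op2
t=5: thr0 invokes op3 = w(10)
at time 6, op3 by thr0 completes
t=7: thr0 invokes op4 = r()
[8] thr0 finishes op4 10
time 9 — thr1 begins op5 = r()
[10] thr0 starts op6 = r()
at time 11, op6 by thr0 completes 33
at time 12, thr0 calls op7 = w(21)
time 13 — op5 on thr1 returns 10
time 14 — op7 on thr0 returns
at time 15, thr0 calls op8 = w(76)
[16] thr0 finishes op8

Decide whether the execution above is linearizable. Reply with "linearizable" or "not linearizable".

the violation lands at event 11, op6's response at time 11: events 1..10 linearize, events 1..11 do not
all 2 real-time-respecting orders fail — 5 completed atomic register operations, no legal replay
no completion choice of the 1 pending operation (op5) rescues it — every subset was tried
take op1, op2, op3, op4, op6 (pending dropped): step 5 already fails, because op6 r() → 33 cannot occur there
take op2, op1, op3, op4, op6 (pending dropped): step 5 already fails, because op6 r() → 33 cannot occur there

not linearizable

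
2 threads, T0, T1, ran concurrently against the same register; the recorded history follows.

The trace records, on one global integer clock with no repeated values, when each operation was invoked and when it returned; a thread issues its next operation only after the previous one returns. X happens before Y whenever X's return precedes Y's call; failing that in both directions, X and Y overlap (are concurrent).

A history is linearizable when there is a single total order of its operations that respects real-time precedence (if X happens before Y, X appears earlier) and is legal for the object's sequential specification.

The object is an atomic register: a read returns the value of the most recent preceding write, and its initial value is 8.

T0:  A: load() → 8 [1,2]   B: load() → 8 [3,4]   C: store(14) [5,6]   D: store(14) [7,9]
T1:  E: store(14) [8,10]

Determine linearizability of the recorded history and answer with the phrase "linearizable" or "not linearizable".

witness order: A, B, C, D, E
after step 1 (A load() → 8): value 8
after step 2 (B load() → 8): value 8
after step 3 (C store(14)): value 14
after step 4 (D store(14)): value 14
after step 5 (E store(14)): value 14

linearizable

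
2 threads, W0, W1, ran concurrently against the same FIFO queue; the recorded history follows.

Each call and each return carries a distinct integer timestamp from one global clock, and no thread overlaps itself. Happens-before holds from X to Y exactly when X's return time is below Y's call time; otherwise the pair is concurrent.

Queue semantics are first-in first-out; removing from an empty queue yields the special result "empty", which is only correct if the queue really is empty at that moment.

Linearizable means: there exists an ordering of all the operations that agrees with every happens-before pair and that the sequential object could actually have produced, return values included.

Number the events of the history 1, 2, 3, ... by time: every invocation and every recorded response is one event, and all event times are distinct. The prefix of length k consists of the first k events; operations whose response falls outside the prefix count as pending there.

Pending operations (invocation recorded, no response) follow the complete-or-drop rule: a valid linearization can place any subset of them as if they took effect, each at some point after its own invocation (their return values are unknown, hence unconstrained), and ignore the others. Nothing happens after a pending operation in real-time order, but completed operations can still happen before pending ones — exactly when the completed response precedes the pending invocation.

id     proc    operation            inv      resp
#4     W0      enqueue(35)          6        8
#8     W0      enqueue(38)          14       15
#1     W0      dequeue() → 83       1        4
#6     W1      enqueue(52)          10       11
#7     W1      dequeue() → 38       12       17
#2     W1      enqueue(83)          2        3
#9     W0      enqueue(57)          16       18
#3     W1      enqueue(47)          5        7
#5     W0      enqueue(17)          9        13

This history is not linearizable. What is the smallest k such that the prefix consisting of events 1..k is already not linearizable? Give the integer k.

events 1..16 are still linearizable — one witness is #2, #1, #3, #4, #5, #6, #7, #8:
after step 1 (#2 enqueue(83)): queue <83>
after step 2 (#1 dequeue() → 83): queue <>
after step 3 (#3 enqueue(47)): queue <47>
after step 4 (#4 enqueue(35)): queue <47,35>
after step 5 (#5 enqueue(17)): queue <47,35,17>
after step 6 (#6 enqueue(52)): queue <47,35,17,52>
after step 7 (#7 dequeue() (pending, included)): queue <35,17,52>
after step 8 (#8 enqueue(38)): queue <35,17,52,38>
adding event 17 (#7 responds at 17) leaves no legal real-time order
no escape via the 1 pending operation (#9): every completion choice fails
take #1, #2, #3, #4, #5, #6, #7, #8 (pending dropped): step 1 already fails, because #1 dequeue() → 83 cannot occur there
take #1, #2, #3, #4, #5, #6, #8, #7 (pending dropped): step 1 already fails, because #1 dequeue() → 83 cannot occur there

17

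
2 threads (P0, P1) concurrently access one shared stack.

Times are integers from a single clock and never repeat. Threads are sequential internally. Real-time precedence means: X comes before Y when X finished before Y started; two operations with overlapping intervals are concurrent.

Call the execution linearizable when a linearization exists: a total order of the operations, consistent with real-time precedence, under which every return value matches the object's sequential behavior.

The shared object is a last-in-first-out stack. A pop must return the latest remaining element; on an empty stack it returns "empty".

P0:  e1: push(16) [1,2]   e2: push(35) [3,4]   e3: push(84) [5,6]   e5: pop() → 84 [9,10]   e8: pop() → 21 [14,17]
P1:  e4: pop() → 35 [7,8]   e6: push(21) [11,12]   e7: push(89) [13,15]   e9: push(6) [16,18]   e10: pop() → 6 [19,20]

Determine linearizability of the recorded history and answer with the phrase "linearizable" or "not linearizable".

not linearizable

the violation lands at event 8, e4's response at time 8: events 1..7 linearize, events 1..8 do not
one real-time candidate order over the 4 completed operations — the stack replay rejects it
one such order, e1, e2, e3, e4, breaks at step 4 where e4 pop() → 35 is illegal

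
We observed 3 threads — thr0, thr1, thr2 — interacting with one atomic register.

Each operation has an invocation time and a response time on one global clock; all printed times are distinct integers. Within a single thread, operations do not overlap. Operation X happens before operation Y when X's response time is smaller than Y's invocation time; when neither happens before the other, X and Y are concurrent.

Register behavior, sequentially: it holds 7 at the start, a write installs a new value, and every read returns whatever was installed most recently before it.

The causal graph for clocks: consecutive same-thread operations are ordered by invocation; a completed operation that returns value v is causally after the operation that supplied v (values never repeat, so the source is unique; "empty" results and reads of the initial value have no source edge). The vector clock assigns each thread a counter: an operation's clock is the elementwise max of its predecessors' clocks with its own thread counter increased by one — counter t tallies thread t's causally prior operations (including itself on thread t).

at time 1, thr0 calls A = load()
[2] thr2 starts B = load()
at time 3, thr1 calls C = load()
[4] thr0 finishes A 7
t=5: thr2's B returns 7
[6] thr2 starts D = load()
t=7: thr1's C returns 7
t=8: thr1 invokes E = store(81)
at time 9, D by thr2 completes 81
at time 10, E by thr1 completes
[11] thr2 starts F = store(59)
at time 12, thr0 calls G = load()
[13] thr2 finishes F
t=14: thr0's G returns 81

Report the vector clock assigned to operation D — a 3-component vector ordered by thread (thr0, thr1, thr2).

(0, 2, 2)

B, invoked 2, has no incoming edges; only thr2's bump applies → (0, 0, 1)
C, invoked 3, has no incoming edges; only thr1's bump applies → (0, 1, 0)
A, invoked 1, has no incoming edges; only thr0's bump applies → (1, 0, 0)
from VC(C)=(0, 1, 0), E (invoked 8) maxes components and bumps thr1 → (0, 2, 0)
from VC(B)=(0, 0, 1), VC(E)=(0, 2, 0), D (invoked 6) maxes components and bumps thr2 → (0, 2, 2)
from VC(A)=(1, 0, 0), VC(E)=(0, 2, 0), G (invoked 12) maxes components and bumps thr0 → (2, 2, 0)
from VC(D)=(0, 2, 2), F (invoked 11) maxes components and bumps thr2 → (0, 2, 3)
target: VC(D) = (0, 2, 2)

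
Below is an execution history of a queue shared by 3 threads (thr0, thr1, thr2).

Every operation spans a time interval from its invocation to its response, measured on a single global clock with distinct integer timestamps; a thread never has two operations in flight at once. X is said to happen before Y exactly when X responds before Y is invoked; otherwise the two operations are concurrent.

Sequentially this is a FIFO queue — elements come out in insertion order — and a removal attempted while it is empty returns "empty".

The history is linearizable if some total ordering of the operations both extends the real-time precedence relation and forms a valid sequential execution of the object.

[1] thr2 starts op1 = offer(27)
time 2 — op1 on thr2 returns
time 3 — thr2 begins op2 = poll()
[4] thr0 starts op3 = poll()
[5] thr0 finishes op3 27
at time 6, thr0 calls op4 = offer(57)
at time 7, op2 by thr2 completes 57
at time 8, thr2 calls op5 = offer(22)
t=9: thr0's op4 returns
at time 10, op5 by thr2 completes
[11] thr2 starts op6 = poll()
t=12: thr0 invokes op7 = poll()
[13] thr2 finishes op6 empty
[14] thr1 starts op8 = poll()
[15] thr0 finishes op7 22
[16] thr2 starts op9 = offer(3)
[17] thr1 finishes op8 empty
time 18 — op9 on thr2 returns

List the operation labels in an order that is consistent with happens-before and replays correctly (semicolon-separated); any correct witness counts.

op1; op3; op4; op2; op5; op7; op6; op8; op9

1. op1 offer(27), leaving queue <27>
2. op3 poll() → 27, leaving queue <>
3. op4 offer(57), leaving queue <57>
4. op2 poll() → 57, leaving queue <>
5. op5 offer(22), leaving queue <22>
6. op7 poll() → 22, leaving queue <>
7. op6 poll() → empty, leaving queue <>
8. op8 poll() → empty, leaving queue <>
9. op9 offer(3), leaving queue <3>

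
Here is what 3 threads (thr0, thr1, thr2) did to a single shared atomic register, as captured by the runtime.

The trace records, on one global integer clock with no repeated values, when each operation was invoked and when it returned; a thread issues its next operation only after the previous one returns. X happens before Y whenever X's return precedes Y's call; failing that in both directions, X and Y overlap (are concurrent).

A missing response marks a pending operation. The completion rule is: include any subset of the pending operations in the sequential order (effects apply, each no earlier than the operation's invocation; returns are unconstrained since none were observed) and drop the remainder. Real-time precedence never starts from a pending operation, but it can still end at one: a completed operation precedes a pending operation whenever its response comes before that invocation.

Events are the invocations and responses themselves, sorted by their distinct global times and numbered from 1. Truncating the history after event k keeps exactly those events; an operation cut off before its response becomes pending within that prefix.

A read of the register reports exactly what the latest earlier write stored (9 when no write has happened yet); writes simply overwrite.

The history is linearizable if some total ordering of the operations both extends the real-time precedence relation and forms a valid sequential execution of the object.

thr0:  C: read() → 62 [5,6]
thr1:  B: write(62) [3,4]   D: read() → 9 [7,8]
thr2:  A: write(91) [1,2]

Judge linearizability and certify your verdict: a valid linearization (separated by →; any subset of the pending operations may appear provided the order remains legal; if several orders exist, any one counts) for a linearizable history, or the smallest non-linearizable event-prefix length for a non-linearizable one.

through event 7 a valid linearization exists; event 8 (D responding at time 8) ends that
one real-time candidate order over the 4 completed operations — the atomic register replay rejects it
e.g. A, B, C, D: illegal at step 4, since D read() → 9 cannot apply there

not linearizable — minimal violating prefix: 8 events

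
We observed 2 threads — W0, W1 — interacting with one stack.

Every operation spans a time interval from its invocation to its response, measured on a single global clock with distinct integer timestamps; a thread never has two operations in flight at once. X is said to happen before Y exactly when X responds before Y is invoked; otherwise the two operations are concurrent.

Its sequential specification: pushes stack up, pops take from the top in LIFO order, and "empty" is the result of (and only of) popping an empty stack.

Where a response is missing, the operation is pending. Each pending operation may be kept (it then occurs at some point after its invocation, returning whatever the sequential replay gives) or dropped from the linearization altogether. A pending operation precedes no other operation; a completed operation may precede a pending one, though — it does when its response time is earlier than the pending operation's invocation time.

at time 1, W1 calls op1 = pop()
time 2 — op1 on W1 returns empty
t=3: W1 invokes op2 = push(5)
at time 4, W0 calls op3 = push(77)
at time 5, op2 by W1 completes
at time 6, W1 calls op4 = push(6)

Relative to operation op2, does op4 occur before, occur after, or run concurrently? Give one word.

op4 spans [6,…), op2 spans [3,5]
resp(op2)=5 < inv(op4)=6

after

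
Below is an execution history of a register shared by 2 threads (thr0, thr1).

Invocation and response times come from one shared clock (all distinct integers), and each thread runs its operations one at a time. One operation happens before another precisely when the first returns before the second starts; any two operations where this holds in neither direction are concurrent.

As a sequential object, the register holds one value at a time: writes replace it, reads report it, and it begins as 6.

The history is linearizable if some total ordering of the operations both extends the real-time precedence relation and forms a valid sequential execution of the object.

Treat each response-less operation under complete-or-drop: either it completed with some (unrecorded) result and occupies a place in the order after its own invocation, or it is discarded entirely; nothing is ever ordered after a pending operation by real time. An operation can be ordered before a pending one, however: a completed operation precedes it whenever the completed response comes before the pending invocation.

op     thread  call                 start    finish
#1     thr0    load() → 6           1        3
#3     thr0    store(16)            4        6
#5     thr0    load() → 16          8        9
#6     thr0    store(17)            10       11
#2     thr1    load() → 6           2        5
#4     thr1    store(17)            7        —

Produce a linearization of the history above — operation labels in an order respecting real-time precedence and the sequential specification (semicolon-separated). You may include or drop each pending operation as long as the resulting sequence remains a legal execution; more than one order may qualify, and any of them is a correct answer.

step 1: #1 load() → 6 — value 6
step 2: #2 load() → 6 — value 6
step 3: #3 store(16) — value 16
step 4: #5 load() → 16 — value 16
step 5: #4 store(17) (pending, included) — value 17
step 6: #6 store(17) — value 17

#1; #2; #3; #5; #4; #6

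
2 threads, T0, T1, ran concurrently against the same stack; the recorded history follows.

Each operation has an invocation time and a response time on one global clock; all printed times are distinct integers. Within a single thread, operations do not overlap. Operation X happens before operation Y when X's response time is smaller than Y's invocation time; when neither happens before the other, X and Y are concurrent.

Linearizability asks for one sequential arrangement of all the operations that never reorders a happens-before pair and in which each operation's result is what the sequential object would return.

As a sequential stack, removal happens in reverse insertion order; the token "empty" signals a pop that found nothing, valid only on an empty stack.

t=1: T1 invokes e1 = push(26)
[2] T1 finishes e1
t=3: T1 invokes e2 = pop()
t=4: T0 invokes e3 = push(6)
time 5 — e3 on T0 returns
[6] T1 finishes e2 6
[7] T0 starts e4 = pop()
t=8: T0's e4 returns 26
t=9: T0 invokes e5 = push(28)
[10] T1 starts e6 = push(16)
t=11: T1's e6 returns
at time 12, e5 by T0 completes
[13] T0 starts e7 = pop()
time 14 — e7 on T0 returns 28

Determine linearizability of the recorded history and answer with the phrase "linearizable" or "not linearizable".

linearizable

one valid linearization: e1, e3, e2, e4, e6, e5, e7
1. e1 push(26), leaving stack <26>
2. e3 push(6), leaving stack <26,6>
3. e2 pop() → 6, leaving stack <26>
4. e4 pop() → 26, leaving stack <>
5. e6 push(16), leaving stack <16>
6. e5 push(28), leaving stack <16,28>
7. e7 pop() → 28, leaving stack <16>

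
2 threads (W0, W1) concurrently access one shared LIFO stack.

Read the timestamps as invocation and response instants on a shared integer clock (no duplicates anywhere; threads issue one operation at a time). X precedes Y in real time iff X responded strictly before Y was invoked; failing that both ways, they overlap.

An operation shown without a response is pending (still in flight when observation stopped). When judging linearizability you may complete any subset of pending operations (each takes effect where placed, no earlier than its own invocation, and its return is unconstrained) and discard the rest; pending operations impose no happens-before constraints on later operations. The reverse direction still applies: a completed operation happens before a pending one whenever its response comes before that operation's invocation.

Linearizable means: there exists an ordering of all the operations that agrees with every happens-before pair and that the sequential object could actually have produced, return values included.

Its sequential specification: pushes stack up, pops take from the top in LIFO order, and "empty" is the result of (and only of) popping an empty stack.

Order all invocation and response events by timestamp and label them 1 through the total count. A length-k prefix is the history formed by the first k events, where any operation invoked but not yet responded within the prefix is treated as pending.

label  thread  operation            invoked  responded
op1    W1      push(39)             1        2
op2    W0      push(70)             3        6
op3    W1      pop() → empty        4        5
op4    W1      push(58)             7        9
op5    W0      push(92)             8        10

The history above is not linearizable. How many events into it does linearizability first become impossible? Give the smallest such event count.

events 1..4 are linearizable; a witness order is op1:
step 1: op1 push(39) — stack <39>
once event 5 joins (op3's response, time 5), exhaustive search finds no witness
completion choices over the 1 pending operation (op2) were checked; none helps
take op1, op3 (pending dropped): step 2 already fails, because op3 pop() → empty cannot occur there

5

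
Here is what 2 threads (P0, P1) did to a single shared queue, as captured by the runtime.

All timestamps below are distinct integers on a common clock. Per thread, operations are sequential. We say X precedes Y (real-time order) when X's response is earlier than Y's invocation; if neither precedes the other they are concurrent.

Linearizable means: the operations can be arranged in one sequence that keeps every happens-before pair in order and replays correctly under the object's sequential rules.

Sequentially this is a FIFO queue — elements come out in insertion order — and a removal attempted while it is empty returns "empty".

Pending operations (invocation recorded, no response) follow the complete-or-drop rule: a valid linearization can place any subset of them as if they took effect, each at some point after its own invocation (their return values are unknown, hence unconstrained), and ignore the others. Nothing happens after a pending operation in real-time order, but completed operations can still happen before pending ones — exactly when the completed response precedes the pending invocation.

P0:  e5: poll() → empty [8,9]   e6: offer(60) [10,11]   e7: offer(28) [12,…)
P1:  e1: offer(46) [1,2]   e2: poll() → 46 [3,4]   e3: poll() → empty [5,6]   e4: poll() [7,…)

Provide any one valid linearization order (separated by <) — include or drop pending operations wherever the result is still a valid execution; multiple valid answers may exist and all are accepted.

1. e1 offer(46), leaving queue <46>
2. e2 poll() → 46, leaving queue <>
3. e3 poll() → empty, leaving queue <>
4. e4 poll() (pending, included), leaving queue <>
5. e5 poll() → empty, leaving queue <>
6. e6 offer(60), leaving queue <60>

e1 < e2 < e3 < e4 < e5 < e6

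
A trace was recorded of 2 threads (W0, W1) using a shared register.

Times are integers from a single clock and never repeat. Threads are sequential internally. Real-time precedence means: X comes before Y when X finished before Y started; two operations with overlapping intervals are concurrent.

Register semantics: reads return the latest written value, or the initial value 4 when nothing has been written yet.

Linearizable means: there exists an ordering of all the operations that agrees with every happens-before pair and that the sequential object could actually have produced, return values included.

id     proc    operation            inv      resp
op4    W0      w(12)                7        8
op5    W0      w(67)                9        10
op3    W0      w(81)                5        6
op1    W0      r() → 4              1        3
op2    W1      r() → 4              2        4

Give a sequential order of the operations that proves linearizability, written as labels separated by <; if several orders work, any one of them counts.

1. op1 r() → 4, leaving value 4
2. op2 r() → 4, leaving value 4
3. op3 w(81), leaving value 81
4. op4 w(12), leaving value 12
5. op5 w(67), leaving value 67

op1 < op2 < op3 < op4 < op5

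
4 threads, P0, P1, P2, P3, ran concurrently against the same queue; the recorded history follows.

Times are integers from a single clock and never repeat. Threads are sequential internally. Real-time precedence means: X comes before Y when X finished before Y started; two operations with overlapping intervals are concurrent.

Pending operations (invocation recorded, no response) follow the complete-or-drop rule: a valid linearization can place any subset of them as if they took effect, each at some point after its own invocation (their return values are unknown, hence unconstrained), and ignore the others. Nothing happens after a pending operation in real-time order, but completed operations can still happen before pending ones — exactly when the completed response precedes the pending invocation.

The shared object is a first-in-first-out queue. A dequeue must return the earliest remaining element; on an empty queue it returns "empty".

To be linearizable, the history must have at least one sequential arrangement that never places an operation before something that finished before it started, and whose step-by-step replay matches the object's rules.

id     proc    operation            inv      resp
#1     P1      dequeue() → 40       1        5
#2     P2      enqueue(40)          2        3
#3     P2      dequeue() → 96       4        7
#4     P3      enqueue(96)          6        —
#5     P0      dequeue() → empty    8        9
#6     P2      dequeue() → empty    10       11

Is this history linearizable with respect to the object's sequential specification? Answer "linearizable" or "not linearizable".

witness order: #2, #1, #4, #3, #5, #6
1. #2 enqueue(40), leaving queue <40>
2. #1 dequeue() → 40, leaving queue <>
3. #4 enqueue(96) (pending, included), leaving queue <96>
4. #3 dequeue() → 96, leaving queue <>
5. #5 dequeue() → empty, leaving queue <>
6. #6 dequeue() → empty, leaving queue <>

linearizable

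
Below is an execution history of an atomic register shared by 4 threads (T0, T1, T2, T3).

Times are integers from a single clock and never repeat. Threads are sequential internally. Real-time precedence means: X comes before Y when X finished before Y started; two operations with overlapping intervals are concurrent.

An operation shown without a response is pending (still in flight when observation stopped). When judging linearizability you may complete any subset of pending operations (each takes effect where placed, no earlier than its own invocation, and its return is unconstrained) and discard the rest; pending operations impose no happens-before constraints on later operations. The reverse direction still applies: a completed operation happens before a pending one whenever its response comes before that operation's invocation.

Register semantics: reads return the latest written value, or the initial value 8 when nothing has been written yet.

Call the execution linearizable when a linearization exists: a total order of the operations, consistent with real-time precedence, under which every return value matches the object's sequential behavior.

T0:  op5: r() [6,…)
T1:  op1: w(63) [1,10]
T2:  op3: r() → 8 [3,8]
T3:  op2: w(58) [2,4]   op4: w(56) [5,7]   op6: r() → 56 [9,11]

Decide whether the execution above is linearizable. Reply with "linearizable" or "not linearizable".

witness order: op3, op1, op2, op4, op5, op6
after step 1 (op3 r() → 8): value 8
after step 2 (op1 w(63)): value 63
after step 3 (op2 w(58)): value 58
after step 4 (op4 w(56)): value 56
after step 5 (op5 r() (pending, included)): value 56
after step 6 (op6 r() → 56): value 56

linearizable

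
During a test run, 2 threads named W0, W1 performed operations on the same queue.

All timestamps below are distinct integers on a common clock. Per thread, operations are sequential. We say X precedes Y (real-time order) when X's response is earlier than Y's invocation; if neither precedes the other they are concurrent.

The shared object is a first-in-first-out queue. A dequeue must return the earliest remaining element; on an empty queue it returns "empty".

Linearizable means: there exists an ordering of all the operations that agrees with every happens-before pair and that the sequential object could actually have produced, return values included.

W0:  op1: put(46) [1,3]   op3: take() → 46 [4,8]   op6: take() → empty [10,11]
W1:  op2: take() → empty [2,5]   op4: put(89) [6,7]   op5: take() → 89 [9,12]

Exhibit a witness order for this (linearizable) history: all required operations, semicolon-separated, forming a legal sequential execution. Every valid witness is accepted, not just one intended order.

op1; op3; op2; op4; op5; op6

after step 1 (op1 put(46)): queue <46>
after step 2 (op3 take() → 46): queue <>
after step 3 (op2 take() → empty): queue <>
after step 4 (op4 put(89)): queue <89>
after step 5 (op5 take() → 89): queue <>
after step 6 (op6 take() → empty): queue <>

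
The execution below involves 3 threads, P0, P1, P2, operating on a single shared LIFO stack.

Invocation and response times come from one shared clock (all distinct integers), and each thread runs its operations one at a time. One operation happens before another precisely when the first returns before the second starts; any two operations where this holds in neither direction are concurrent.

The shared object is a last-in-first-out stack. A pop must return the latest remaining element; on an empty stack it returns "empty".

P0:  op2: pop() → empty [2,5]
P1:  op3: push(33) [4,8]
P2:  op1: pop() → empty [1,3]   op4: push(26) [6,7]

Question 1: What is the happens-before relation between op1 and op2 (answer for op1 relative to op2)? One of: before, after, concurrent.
op1 spans [1,3], op2 spans [2,5]
the intervals overlap in both directions

concurrent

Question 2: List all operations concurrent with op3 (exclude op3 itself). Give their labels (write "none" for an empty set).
op3 spans [4,8]: anything still running between times 4 and 8 counts as concurrent
op1 [1,3]: before
op2 [2,5]: concurrent
op4 [6,7]: concurrent

op2, op4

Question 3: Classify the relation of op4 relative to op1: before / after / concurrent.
op4 spans [6,7], op1 spans [1,3]
resp(op1)=3 < inv(op4)=6

after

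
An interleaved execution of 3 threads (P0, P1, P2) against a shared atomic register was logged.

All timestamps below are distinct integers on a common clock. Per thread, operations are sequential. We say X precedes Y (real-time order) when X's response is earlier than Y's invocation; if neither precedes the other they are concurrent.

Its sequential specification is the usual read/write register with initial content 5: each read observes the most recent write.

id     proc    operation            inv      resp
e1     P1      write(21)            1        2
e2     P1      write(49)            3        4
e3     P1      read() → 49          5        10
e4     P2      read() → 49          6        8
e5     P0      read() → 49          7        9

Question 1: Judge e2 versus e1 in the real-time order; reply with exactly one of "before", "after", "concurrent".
e2 spans [3,4], e1 spans [1,2]
resp(e1)=2 < inv(e2)=3

after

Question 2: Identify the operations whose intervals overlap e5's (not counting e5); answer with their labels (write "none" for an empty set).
overlap test against e5 [7,9]: concurrent iff the interval meets 7..9
e1 [1,2]: before
e2 [3,4]: before
e3 [5,10]: concurrent
e4 [6,8]: concurrent

e3, e4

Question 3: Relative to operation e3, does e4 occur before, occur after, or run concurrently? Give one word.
e4 spans [6,8], e3 spans [5,10]
the intervals overlap in both directions

concurrent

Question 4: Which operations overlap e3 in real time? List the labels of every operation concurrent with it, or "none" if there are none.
e3 runs from 5 to 10; window-overlapping ops are concurrent
e1 [1,2]: before
e2 [3,4]: before
e4 [6,8]: concurrent
e5 [7,9]: concurrent

e4, e5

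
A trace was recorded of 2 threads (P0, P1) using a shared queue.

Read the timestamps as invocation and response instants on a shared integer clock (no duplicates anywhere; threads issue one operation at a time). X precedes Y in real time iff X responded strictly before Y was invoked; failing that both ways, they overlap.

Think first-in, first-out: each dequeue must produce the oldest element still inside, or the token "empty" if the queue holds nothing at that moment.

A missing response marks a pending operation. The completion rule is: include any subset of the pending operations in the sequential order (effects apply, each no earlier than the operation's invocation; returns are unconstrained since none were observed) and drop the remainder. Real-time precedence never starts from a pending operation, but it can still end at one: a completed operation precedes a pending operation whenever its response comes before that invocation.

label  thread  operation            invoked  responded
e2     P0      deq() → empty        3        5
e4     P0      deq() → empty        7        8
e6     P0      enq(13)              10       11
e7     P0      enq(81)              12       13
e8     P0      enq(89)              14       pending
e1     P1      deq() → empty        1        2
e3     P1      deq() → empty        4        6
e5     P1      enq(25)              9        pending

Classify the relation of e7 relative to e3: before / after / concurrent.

after

e7 spans [12,13], e3 spans [4,6]
resp(e3)=6 < inv(e7)=12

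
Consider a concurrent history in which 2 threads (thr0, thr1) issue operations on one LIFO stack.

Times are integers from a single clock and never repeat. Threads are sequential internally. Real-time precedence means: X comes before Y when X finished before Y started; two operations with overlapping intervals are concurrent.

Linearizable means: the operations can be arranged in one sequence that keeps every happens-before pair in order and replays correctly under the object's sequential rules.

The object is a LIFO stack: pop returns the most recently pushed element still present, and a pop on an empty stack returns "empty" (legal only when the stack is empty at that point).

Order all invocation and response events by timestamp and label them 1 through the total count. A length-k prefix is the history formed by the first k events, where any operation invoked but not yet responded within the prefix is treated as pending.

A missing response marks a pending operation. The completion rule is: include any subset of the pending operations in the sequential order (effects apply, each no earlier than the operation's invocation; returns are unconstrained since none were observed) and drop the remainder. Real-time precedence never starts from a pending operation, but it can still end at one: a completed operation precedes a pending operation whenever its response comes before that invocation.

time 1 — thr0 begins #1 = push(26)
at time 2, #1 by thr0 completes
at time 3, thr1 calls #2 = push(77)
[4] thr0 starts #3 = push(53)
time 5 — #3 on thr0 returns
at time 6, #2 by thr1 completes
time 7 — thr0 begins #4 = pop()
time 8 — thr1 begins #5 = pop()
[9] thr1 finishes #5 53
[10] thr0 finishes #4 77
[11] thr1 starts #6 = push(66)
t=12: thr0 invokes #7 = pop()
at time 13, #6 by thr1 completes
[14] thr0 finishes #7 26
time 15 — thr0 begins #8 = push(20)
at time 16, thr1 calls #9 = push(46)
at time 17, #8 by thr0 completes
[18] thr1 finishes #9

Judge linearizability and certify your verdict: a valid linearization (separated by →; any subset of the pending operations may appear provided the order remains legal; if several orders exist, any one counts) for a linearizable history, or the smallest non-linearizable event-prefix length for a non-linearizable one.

1. #1 push(26), leaving stack <26>
2. #2 push(77), leaving stack <26,77>
3. #3 push(53), leaving stack <26,77,53>
4. #5 pop() → 53, leaving stack <26,77>
5. #4 pop() → 77, leaving stack <26>
6. #7 pop() → 26, leaving stack <>
7. #6 push(66), leaving stack <66>
8. #8 push(20), leaving stack <66,20>
9. #9 push(46), leaving stack <66,20,46>

linearizable — witness: #1 → #2 → #3 → #5 → #4 → #7 → #6 → #8 → #9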